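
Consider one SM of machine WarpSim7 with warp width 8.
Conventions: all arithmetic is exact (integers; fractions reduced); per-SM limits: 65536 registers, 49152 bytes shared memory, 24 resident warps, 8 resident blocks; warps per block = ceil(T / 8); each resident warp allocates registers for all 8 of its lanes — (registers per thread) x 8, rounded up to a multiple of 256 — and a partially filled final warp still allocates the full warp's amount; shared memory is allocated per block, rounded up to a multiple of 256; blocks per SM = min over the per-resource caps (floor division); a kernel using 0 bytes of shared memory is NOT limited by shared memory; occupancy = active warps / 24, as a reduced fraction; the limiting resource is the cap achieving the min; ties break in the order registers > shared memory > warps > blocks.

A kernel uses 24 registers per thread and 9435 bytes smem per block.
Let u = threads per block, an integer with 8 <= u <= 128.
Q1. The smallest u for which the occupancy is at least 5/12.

Answer: u = 9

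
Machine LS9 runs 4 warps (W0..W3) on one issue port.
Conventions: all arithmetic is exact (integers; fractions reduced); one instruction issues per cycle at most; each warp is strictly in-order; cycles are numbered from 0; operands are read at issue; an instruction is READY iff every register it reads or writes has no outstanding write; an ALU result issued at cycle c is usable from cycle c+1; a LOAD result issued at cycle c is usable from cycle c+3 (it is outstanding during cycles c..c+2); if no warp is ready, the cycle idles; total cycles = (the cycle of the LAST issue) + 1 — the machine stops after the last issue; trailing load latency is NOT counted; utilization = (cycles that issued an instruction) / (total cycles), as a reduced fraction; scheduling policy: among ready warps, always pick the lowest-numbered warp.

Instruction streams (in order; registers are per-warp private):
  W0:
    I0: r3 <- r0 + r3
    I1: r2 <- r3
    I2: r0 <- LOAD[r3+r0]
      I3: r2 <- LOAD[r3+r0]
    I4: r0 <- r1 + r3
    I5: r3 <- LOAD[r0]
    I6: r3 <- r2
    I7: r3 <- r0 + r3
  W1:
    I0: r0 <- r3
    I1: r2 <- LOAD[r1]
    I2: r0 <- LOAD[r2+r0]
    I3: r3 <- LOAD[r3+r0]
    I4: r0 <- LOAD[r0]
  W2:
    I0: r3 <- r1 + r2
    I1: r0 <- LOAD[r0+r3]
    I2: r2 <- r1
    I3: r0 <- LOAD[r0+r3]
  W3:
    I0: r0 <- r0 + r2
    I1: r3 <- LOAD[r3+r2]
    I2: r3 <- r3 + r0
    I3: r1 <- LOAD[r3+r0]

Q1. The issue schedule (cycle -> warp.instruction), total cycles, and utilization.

cycle 0: W0.I0
cycle 1: W0.I1
cycle 2: W0.I2
cycle 3: W1.I0
cycle 4: W1.I1
cycle 5: W0.I3
cycle 6: W0.I4
cycle 7: W0.I5
cycle 8: W1.I2
cycle 9: W2.I0
cycle 10: W0.I6
cycle 11: W0.I7
cycle 12: W1.I3
cycle 13: W1.I4
cycle 14: W2.I1
cycle 15: W2.I2
cycle 16: W3.I0
cycle 17: W2.I3
cycle 18: W3.I1
cycle 19: idle
cycle 20: idle
cycle 21: W3.I2
cycle 22: W3.I3

Answer: 23 cycles, utilization 21/23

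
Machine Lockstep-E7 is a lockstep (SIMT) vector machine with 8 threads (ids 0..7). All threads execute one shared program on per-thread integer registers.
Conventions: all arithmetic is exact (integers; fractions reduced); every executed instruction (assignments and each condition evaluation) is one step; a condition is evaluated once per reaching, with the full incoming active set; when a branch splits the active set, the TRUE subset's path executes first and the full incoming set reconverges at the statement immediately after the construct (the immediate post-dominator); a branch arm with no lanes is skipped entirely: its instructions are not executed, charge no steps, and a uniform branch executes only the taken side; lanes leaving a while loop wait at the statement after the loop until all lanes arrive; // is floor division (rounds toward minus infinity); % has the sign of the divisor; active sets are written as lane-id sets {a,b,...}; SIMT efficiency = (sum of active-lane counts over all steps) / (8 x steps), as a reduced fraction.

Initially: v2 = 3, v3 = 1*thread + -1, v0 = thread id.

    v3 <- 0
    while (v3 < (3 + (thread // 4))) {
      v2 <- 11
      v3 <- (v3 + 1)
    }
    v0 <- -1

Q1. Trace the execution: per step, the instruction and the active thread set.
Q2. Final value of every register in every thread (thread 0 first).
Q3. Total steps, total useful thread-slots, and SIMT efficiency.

step 0: v3 <- 0                      {0,1,2,3,4,5,6,7}
step 1: eval (v3 < (3 + (thread // 4))) {0,1,2,3,4,5,6,7}
step 2: v2 <- 11                     {0,1,2,3,4,5,6,7}
step 3: v3 <- (v3 + 1)               {0,1,2,3,4,5,6,7}
step 4: eval (v3 < (3 + (thread // 4))) {0,1,2,3,4,5,6,7}
step 5: v2 <- 11                     {0,1,2,3,4,5,6,7}
step 6: v3 <- (v3 + 1)               {0,1,2,3,4,5,6,7}
step 7: eval (v3 < (3 + (thread // 4))) {0,1,2,3,4,5,6,7}
step 8: v2 <- 11                     {0,1,2,3,4,5,6,7}
step 9: v3 <- (v3 + 1)               {0,1,2,3,4,5,6,7}
step 10: eval (v3 < (3 + (thread // 4))) {0,1,2,3,4,5,6,7}
step 11: v2 <- 11                     {4,5,6,7}
step 12: v3 <- (v3 + 1)               {4,5,6,7}
step 13: eval (v3 < (3 + (thread // 4))) {4,5,6,7}
step 14: v0 <- -1                     {0,1,2,3,4,5,6,7}

Answer: 15 steps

v2: 11,11,11,11,11,11,11,11
v3: 3,3,3,3,4,4,4,4
v0: -1,-1,-1,-1,-1,-1,-1,-1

steps = 15; useful = 108; efficiency = 108/120 = 9/10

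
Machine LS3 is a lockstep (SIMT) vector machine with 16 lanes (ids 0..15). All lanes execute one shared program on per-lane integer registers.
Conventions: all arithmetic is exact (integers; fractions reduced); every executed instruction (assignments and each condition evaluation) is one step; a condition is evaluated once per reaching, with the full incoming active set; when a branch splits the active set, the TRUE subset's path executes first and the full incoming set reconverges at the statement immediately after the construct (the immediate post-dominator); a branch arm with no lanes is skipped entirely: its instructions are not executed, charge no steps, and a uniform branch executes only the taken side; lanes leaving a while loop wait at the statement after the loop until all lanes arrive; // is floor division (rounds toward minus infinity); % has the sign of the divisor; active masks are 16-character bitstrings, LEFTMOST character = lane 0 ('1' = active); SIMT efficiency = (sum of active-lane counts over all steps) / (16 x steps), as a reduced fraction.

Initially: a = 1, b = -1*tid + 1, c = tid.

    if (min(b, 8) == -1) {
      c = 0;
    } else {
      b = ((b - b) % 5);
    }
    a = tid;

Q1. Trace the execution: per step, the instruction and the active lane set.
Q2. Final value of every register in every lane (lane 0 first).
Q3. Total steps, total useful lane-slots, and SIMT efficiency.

step 0: eval (min(b, 8) == -1)       1111111111111111
step 1: c <- 0                       0010000000000000
step 2: b <- ((b - b) % 5)           1101111111111111
step 3: a <- tid                     1111111111111111

Answer: 4 steps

a: 0,1,2,3,4,5,6,7,8,9,10,11,12,13,14,15
b: 0,0,-1,0,0,0,0,0,0,0,0,0,0,0,0,0
c: 0,1,0,3,4,5,6,7,8,9,10,11,12,13,14,15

steps = 4; useful = 48; efficiency = 48/64 = 3/4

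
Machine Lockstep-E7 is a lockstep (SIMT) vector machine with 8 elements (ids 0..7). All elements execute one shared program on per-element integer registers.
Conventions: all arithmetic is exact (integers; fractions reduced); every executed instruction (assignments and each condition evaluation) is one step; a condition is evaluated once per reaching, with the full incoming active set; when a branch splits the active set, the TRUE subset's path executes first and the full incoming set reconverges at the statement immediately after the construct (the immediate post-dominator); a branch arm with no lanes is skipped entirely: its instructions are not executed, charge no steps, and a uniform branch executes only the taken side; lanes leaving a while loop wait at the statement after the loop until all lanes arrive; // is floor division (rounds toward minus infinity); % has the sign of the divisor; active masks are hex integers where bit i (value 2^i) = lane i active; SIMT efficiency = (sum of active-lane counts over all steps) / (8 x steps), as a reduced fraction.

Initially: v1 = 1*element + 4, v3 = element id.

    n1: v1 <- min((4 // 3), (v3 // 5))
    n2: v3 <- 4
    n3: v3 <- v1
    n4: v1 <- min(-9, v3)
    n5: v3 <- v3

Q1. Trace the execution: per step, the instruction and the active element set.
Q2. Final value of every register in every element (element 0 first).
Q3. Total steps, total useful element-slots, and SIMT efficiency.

step 0: v1 <- min((4 // 3), (v3 // 5)) 0xff
step 1: v3 <- 4                      0xff
step 2: v3 <- v1                     0xff
step 3: v1 <- min(-9, v3)            0xff
step 4: v3 <- v3                     0xff

Answer: 5 steps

v1: -9,-9,-9,-9,-9,-9,-9,-9
v3: 0,0,0,0,0,1,1,1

steps = 5; useful = 40; efficiency = 40/40 = 1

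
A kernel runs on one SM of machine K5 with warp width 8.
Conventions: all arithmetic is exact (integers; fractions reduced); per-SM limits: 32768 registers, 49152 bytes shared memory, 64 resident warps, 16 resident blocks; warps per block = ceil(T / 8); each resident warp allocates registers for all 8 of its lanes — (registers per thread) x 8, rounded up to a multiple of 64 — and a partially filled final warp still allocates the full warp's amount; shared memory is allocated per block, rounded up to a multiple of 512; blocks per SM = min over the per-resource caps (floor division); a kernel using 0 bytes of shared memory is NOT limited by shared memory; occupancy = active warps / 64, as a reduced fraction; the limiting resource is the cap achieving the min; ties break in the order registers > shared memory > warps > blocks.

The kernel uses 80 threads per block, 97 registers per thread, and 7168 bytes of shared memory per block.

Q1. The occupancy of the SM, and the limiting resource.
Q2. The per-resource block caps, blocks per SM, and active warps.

Answer: occupancy 15/32, limited by registers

registers: 3 blocks
shared memory: 6 blocks
warps: 6 blocks
blocks: 16 blocks

Answer: 3 blocks, 30 active warps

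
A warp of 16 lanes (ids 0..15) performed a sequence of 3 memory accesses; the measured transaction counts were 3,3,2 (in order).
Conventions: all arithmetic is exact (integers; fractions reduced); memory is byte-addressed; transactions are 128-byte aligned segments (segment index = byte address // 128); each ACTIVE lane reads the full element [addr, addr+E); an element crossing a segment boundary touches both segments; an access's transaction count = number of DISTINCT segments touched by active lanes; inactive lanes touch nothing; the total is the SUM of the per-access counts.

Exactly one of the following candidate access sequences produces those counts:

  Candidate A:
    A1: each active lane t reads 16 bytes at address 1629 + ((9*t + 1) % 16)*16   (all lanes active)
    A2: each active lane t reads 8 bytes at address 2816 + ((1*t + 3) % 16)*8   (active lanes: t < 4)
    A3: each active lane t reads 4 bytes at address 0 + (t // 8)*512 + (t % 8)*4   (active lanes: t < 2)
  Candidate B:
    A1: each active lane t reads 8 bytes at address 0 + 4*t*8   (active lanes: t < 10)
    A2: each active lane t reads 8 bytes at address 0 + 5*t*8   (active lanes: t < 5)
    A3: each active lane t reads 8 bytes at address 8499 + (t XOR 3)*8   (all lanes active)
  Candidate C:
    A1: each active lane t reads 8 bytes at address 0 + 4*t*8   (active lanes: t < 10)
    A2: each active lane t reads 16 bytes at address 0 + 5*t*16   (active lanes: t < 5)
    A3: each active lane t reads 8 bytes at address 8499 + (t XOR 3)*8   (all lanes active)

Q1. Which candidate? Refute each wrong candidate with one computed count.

A: A2 gives 1 transaction, not 3
B: A2 gives 2 transactions, not 3
C: all counts match (3,3,2)

Answer: C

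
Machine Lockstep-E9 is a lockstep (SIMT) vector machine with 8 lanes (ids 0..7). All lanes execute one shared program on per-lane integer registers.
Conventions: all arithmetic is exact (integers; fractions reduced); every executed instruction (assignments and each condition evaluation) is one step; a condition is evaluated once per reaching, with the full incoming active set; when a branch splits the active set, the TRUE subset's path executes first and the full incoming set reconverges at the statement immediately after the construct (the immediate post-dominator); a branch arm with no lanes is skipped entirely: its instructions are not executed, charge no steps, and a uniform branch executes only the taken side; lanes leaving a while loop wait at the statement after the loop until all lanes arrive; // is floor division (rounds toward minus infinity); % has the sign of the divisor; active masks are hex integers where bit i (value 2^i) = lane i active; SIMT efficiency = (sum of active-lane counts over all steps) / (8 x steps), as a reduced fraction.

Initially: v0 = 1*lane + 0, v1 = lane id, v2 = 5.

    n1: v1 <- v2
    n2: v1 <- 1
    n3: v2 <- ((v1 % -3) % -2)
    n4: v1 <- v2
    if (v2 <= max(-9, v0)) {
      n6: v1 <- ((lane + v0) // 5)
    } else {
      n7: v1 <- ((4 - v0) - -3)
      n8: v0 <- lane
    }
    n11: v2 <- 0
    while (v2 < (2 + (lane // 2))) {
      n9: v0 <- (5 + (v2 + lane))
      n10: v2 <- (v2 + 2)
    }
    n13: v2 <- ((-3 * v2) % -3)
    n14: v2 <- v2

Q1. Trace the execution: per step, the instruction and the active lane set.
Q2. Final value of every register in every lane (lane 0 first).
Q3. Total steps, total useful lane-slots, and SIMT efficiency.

step 0: v1 <- v2                     0xff
step 1: v1 <- 1                      0xff
step 2: v2 <- ((v1 % -3) % -2)       0xff
step 3: v1 <- v2                     0xff
step 4: eval (v2 <= max(-9, v0))     0xff
step 5: v1 <- ((lane + v0) // 5)     0xff
step 6: v2 <- 0                      0xff
step 7: eval (v2 < (2 + (lane // 2))) 0xff
step 8: v0 <- (5 + (v2 + lane))      0xff
step 9: v2 <- (v2 + 2)               0xff
step 10: eval (v2 < (2 + (lane // 2))) 0xff
step 11: v0 <- (5 + (v2 + lane))      0xfc
step 12: v2 <- (v2 + 2)               0xfc
step 13: eval (v2 < (2 + (lane // 2))) 0xfc
step 14: v0 <- (5 + (v2 + lane))      0xc0
step 15: v2 <- (v2 + 2)               0xc0
step 16: eval (v2 < (2 + (lane // 2))) 0xc0
step 17: v2 <- ((-3 * v2) % -3)       0xff
step 18: v2 <- v2                     0xff

Answer: 19 steps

v0: 5,6,9,10,11,12,15,16
v1: 0,0,0,1,1,2,2,2
v2: 0,0,0,0,0,0,0,0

steps = 19; useful = 128; efficiency = 128/152 = 16/19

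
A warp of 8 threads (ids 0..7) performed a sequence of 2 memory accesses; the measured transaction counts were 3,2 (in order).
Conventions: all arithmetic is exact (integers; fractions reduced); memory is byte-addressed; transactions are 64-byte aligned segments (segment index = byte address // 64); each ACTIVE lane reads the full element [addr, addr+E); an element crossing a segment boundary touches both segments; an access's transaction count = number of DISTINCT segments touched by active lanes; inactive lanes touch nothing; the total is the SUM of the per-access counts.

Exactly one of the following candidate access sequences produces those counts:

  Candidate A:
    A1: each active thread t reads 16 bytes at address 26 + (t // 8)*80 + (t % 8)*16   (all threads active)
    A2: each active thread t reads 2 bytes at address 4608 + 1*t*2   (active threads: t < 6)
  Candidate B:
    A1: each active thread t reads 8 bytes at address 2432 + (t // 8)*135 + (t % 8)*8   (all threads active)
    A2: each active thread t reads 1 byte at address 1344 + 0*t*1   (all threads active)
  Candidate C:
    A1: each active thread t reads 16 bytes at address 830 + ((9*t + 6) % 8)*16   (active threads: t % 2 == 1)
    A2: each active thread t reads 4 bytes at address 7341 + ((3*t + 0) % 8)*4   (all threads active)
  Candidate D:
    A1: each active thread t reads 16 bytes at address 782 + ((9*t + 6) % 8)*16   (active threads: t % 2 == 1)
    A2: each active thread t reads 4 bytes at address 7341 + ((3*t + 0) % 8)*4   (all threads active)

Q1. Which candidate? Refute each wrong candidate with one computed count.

A: A2 gives 1 transaction, not 2
B: A1 gives 1 transaction, not 3
C: A1 gives 2 transactions, not 3
D: all counts match (3,2)

Answer: D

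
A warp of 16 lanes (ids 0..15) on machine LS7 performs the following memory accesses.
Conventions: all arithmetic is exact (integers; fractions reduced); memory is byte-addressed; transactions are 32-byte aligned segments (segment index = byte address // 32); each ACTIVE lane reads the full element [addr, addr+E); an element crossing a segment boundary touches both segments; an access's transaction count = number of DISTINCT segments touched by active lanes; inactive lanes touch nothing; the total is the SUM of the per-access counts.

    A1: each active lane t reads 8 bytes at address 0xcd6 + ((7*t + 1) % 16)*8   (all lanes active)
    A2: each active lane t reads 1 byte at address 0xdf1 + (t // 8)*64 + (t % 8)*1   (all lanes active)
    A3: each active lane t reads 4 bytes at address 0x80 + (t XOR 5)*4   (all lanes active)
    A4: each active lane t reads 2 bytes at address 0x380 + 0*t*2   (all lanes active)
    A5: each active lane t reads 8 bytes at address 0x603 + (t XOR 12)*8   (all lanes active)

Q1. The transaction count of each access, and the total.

A1: 5 transactions
A2: 2 transactions
A3: 2 transactions
A4: 1 transaction
A5: 5 transactions

Answer: 5,2,2,1,5; total 15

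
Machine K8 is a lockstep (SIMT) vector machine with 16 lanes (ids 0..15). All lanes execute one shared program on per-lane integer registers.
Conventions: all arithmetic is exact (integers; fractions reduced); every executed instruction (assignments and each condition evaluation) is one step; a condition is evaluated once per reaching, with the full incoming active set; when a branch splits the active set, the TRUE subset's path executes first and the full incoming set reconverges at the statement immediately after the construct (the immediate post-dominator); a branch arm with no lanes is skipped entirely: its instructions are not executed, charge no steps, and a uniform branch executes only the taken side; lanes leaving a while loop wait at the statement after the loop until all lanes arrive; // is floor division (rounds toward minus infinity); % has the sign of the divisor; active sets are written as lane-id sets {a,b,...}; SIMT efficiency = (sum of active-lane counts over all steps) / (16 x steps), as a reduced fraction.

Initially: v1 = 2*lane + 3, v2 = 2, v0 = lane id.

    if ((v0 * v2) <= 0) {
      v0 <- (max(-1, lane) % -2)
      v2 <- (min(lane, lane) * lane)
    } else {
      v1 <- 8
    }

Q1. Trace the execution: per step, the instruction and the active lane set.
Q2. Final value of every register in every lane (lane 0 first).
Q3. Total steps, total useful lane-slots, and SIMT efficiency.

step 0: eval ((v0 * v2) <= 0)        {0,1,2,3,4,5,6,7,8,9,10,11,12,13,14,15}
step 1: v0 <- (max(-1, lane) % -2)   {0}
step 2: v2 <- (min(lane, lane) * lane) {0}
step 3: v1 <- 8                      {1,2,3,4,5,6,7,8,9,10,11,12,13,14,15}

Answer: 4 steps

v1: 3,8,8,8,8,8,8,8,8,8,8,8,8,8,8,8
v2: 0,2,2,2,2,2,2,2,2,2,2,2,2,2,2,2
v0: 0,1,2,3,4,5,6,7,8,9,10,11,12,13,14,15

steps = 4; useful = 33; efficiency = 33/64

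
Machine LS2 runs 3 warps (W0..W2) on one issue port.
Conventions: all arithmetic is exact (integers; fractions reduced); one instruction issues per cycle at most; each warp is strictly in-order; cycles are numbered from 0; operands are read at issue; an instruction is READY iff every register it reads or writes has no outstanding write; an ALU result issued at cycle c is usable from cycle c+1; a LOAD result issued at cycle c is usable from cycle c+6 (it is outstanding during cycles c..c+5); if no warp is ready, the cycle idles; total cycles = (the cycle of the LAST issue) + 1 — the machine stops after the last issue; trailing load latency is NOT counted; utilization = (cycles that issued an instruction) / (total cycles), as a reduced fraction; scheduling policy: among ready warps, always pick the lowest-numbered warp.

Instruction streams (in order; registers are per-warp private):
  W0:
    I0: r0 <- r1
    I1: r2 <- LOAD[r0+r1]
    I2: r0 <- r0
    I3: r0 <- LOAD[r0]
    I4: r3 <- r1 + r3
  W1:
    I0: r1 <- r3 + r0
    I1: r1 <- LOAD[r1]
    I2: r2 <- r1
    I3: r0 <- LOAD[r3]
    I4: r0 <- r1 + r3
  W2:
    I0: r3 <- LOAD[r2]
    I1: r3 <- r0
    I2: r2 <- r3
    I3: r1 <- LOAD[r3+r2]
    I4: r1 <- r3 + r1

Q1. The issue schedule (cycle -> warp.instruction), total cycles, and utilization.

cycle 0: W0.I0
cycle 1: W0.I1
cycle 2: W0.I2
cycle 3: W0.I3
cycle 4: W0.I4
cycle 5: W1.I0
cycle 6: W1.I1
cycle 7: W2.I0
cycle 8: idle
cycle 9: idle
cycle 10: idle
cycle 11: idle
cycle 12: W1.I2
cycle 13: W1.I3
cycle 14: W2.I1
cycle 15: W2.I2
cycle 16: W2.I3
cycle 17: idle
cycle 18: idle
cycle 19: W1.I4
cycle 20: idle
cycle 21: idle
cycle 22: W2.I4

Answer: 23 cycles, utilization 15/23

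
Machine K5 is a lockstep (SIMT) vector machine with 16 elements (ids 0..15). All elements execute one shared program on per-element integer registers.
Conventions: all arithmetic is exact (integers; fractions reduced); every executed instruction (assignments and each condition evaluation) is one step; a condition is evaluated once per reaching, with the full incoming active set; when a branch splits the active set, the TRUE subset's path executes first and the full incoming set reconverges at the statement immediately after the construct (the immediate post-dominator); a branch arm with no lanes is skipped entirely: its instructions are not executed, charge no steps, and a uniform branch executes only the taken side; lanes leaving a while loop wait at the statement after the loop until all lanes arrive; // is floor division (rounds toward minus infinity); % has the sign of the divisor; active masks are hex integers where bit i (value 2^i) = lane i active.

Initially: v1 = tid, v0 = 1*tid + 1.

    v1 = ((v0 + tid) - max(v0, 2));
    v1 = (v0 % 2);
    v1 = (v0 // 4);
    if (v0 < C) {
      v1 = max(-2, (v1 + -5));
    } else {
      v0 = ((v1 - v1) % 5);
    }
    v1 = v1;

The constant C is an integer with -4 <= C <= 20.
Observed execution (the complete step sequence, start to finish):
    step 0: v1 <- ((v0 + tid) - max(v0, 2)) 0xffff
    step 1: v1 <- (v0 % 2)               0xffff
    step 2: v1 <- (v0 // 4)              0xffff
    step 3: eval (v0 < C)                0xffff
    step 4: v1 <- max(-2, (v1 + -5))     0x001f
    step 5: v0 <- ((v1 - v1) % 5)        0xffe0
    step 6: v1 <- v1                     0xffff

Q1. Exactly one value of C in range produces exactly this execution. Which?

Answer: C = 6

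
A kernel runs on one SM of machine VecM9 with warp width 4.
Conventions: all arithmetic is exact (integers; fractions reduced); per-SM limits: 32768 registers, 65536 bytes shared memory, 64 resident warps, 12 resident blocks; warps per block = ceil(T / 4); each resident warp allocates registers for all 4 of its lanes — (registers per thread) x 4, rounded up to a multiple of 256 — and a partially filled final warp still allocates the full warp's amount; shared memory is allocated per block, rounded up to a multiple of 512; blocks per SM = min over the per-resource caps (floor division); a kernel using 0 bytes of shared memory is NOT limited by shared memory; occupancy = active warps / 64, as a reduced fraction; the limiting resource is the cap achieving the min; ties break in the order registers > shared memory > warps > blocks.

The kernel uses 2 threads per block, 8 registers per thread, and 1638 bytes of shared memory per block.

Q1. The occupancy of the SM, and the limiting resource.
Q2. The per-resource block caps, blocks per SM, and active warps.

Answer: occupancy 3/16, limited by blocks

registers: 128 blocks
shared memory: 32 blocks
warps: 64 blocks
blocks: 12 blocks

Answer: 12 blocks, 12 active warps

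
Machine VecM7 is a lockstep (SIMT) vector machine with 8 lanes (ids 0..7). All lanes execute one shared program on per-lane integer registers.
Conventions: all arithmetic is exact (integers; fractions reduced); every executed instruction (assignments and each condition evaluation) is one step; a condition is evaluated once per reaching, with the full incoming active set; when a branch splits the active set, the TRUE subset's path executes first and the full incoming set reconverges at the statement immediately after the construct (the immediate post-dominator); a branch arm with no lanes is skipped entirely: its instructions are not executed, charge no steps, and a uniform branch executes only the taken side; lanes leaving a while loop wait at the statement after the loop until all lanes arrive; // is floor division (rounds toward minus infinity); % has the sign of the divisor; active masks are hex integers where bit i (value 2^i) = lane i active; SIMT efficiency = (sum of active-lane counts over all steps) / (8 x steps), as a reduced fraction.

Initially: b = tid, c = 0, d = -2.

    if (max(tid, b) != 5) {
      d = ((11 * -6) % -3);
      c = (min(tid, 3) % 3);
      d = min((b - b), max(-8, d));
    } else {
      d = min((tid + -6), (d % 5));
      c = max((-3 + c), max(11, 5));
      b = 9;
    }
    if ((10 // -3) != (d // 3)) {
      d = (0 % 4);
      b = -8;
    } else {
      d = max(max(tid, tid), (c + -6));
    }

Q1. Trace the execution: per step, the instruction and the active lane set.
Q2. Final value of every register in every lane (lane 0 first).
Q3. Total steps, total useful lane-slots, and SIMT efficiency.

step 0: eval (max(tid, b) != 5)      0xff
step 1: d <- ((11 * -6) % -3)        0xdf
step 2: c <- (min(tid, 3) % 3)       0xdf
step 3: d <- min((b - b), max(-8, d)) 0xdf
step 4: d <- min((tid + -6), (d % 5)) 0x20
step 5: c <- max((-3 + c), max(11, 5)) 0x20
step 6: b <- 9                       0x20
step 7: eval ((10 // -3) != (d // 3)) 0xff
step 8: d <- (0 % 4)                 0xff
step 9: b <- -8                      0xff

Answer: 10 steps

b: -8,-8,-8,-8,-8,-8,-8,-8
c: 0,1,2,0,0,11,0,0
d: 0,0,0,0,0,0,0,0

steps = 10; useful = 56; efficiency = 56/80 = 7/10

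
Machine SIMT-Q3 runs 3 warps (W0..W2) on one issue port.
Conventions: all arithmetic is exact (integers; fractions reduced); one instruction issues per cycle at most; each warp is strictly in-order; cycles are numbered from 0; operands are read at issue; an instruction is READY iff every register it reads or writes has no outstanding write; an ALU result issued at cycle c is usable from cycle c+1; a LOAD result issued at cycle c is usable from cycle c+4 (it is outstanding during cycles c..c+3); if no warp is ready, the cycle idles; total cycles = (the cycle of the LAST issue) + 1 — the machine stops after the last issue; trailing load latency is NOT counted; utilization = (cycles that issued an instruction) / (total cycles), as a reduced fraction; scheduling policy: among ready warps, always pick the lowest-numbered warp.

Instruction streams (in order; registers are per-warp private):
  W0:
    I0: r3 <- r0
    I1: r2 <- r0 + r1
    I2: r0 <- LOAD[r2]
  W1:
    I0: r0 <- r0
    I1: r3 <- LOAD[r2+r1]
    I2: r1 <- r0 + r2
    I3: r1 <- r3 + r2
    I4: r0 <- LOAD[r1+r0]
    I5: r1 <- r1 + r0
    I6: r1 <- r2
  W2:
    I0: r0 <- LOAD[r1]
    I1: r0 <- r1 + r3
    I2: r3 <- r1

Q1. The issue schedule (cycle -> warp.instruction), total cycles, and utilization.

cycle 0: W0.I0
cycle 1: W0.I1
cycle 2: W0.I2
cycle 3: W1.I0
cycle 4: W1.I1
cycle 5: W1.I2
cycle 6: W2.I0
cycle 7: idle
cycle 8: W1.I3
cycle 9: W1.I4
cycle 10: W2.I1
cycle 11: W2.I2
cycle 12: idle
cycle 13: W1.I5
cycle 14: W1.I6

Answer: 15 cycles, utilization 13/15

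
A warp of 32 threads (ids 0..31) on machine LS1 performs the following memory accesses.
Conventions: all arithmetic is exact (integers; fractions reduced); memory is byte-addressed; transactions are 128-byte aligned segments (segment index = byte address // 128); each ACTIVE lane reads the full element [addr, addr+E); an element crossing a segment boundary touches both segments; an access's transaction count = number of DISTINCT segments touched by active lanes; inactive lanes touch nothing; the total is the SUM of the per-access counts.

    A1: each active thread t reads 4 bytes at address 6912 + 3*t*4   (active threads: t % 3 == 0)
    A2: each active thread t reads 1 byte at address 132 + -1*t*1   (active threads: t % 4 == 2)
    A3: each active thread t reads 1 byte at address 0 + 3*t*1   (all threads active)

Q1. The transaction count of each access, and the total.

A1: 3 transactions
A2: 2 transactions
A3: 1 transaction

Answer: 3,2,1; total 6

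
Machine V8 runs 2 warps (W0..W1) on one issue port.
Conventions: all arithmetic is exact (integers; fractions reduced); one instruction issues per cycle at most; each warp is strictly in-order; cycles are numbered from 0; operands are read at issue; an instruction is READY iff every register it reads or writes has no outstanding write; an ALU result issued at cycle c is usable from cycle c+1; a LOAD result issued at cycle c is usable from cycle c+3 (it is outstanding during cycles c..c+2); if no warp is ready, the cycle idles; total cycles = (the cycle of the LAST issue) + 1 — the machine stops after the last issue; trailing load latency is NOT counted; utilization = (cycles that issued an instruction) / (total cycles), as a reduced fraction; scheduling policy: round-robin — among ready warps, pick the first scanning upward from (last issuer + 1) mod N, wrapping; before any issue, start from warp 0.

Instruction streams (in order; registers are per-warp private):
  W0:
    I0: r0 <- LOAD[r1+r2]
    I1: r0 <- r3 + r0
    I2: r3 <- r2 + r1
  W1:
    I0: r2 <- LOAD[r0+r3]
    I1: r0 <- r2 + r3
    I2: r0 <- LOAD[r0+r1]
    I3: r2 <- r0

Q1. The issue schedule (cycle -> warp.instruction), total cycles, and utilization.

cycle 0: W0.I0
cycle 1: W1.I0
cycle 2: idle
cycle 3: W0.I1
cycle 4: W1.I1
cycle 5: W0.I2
cycle 6: W1.I2
cycle 7: idle
cycle 8: idle
cycle 9: W1.I3

Answer: 10 cycles, utilization 7/10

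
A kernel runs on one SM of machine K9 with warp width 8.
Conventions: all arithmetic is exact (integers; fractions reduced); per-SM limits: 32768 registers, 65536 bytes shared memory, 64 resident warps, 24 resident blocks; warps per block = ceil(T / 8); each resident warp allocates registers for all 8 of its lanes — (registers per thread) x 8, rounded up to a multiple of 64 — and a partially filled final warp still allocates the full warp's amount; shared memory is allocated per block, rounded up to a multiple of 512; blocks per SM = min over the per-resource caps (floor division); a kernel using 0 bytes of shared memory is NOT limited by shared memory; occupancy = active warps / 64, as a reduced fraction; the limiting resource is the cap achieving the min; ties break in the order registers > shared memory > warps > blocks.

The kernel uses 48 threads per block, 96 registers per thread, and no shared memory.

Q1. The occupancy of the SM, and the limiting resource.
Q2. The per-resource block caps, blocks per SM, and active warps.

Answer: occupancy 21/32, limited by registers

registers: 7 blocks
shared memory: no limit (kernel uses none)
warps: 10 blocks
blocks: 24 blocks

Answer: 7 blocks, 42 active warps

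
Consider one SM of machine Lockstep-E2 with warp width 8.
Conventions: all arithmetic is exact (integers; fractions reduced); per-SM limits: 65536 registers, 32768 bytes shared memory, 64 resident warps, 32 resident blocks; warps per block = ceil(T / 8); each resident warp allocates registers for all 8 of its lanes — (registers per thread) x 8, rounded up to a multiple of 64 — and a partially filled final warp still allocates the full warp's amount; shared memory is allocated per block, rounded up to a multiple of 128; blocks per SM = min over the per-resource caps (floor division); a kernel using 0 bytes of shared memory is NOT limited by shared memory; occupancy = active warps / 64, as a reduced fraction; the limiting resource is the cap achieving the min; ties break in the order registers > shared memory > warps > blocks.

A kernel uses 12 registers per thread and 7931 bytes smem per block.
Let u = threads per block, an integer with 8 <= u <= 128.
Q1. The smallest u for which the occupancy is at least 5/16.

Answer: u = 33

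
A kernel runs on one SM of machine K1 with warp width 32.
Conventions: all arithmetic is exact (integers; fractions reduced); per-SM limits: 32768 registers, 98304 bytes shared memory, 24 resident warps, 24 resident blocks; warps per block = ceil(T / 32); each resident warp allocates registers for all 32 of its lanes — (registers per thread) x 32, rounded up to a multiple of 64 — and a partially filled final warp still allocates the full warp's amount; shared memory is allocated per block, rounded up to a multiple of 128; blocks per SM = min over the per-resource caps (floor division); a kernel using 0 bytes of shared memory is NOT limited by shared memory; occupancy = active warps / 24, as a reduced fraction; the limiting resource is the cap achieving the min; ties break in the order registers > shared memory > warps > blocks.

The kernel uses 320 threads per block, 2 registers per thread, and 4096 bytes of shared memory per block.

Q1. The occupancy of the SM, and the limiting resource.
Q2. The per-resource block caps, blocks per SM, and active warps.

Answer: occupancy 5/6, limited by warps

registers: 51 blocks
shared memory: 24 blocks
warps: 2 blocks
blocks: 24 blocks

Answer: 2 blocks, 20 active warps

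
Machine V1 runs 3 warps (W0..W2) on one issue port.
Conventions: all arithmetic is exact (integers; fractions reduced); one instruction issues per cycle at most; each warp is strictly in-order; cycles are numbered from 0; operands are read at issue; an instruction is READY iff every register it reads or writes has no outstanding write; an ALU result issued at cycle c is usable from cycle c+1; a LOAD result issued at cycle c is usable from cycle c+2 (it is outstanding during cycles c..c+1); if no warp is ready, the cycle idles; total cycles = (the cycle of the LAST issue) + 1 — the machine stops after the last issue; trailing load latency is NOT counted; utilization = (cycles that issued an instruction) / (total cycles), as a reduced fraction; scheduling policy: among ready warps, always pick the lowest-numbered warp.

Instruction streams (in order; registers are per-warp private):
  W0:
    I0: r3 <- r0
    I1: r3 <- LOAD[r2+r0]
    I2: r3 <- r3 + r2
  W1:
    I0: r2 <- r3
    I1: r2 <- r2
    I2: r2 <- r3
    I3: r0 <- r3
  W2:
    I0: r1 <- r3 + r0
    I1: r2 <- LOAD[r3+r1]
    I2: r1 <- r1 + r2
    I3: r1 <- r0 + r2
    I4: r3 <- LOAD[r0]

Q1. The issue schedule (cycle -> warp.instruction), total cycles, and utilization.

cycle 0: W0.I0
cycle 1: W0.I1
cycle 2: W1.I0
cycle 3: W0.I2
cycle 4: W1.I1
cycle 5: W1.I2
cycle 6: W1.I3
cycle 7: W2.I0
cycle 8: W2.I1
cycle 9: idle
cycle 10: W2.I2
cycle 11: W2.I3
cycle 12: W2.I4

Answer: 13 cycles, utilization 12/13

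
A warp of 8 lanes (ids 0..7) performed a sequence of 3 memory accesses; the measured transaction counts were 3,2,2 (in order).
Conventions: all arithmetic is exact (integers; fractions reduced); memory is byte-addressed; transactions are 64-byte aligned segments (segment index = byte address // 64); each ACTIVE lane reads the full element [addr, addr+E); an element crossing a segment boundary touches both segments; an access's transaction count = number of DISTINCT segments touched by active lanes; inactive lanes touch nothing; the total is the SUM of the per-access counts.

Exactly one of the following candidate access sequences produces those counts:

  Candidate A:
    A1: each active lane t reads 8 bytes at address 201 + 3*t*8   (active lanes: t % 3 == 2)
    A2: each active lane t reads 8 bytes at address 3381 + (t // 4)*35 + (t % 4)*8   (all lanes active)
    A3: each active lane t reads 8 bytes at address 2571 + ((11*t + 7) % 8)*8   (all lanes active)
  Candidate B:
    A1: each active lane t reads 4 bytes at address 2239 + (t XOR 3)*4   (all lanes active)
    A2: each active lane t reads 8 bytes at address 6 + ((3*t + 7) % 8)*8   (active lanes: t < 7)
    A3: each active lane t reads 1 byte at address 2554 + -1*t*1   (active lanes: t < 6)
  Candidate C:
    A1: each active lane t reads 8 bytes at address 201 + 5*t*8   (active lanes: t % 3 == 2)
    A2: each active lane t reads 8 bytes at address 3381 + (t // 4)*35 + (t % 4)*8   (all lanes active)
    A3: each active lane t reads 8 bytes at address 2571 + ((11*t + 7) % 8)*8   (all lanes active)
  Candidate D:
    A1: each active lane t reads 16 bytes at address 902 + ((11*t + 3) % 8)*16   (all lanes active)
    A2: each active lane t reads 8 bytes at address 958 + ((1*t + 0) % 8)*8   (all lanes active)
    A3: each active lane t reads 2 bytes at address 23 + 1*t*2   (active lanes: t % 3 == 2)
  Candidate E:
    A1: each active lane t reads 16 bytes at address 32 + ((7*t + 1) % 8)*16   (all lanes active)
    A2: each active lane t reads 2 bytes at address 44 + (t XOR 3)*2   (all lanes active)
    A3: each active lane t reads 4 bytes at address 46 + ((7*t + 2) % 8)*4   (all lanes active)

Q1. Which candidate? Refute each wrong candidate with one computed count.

B: A1 gives 2 transactions, not 3
C: A1 gives 2 transactions, not 3
D: A3 gives 1 transaction, not 2
E: A2 gives 1 transaction, not 2
A: all counts match (3,2,2)

Answer: A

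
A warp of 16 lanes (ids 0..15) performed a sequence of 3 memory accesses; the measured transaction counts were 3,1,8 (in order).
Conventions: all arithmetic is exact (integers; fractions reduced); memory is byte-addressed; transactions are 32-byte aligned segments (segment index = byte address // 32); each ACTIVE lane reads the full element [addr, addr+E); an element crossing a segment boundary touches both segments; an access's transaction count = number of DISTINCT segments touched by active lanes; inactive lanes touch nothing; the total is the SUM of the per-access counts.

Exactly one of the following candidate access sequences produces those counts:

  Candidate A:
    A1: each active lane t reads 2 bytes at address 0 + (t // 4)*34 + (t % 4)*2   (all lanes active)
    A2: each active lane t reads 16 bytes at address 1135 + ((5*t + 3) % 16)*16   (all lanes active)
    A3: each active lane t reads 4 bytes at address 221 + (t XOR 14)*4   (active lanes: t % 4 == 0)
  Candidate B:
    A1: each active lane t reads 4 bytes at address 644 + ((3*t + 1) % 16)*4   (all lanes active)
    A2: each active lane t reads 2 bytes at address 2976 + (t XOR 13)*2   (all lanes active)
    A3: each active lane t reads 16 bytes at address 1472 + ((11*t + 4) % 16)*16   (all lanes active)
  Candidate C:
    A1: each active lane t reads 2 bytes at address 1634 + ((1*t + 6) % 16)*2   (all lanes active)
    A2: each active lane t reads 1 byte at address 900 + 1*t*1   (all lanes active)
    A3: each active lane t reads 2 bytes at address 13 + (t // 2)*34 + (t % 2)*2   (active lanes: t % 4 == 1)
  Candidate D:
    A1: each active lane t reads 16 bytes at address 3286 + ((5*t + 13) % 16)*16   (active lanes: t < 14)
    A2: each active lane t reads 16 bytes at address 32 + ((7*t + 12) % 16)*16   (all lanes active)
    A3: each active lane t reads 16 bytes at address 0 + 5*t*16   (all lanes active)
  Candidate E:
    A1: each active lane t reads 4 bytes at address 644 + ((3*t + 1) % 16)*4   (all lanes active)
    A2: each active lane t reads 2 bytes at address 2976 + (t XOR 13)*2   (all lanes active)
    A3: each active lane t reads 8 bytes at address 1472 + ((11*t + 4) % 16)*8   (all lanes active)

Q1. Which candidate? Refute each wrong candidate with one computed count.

A: A1 gives 4 transactions, not 3
C: A1 gives 2 transactions, not 3
D: A1 gives 9 transactions, not 3
E: A3 gives 4 transactions, not 8
B: all counts match (3,1,8)

Answer: B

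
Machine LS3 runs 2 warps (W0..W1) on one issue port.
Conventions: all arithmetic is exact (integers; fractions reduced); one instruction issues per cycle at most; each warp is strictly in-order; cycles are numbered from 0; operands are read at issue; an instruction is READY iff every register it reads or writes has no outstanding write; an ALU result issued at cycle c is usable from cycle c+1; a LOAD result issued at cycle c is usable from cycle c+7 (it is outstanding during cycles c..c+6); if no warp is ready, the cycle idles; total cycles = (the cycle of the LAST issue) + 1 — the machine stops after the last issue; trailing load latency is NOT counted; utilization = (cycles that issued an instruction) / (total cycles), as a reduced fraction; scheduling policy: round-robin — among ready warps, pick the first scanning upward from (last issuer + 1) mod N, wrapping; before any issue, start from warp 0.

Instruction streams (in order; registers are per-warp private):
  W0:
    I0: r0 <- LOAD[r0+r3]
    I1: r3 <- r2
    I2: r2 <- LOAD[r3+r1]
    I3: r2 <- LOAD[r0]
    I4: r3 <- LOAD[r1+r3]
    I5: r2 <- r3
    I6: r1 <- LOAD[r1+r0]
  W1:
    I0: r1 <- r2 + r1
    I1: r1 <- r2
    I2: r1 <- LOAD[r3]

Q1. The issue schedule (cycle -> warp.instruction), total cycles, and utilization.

cycle 0: W0.I0
cycle 1: W1.I0
cycle 2: W0.I1
cycle 3: W1.I1
cycle 4: W0.I2
cycle 5: W1.I2
cycle 6: idle
cycle 7: idle
cycle 8: idle
cycle 9: idle
cycle 10: idle
cycle 11: W0.I3
cycle 12: W0.I4
cycle 13: idle
cycle 14: idle
cycle 15: idle
cycle 16: idle
cycle 17: idle
cycle 18: idle
cycle 19: W0.I5
cycle 20: W0.I6

Answer: 21 cycles, utilization 10/21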